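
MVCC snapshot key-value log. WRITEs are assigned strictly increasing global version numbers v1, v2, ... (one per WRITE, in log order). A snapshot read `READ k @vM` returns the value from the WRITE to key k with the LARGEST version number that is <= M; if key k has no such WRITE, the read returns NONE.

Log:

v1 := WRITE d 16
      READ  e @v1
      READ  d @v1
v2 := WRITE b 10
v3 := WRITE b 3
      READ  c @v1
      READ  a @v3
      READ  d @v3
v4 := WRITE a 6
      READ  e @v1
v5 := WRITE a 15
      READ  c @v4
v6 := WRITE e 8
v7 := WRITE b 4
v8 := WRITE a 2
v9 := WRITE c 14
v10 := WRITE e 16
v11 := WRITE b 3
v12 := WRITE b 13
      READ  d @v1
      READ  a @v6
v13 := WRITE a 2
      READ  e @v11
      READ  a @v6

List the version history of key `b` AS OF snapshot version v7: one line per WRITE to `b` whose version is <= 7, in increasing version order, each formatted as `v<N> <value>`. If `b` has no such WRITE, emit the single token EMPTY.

Scan writes for key=b with version <= 7:
  v1 WRITE d 16 -> skip
  v2 WRITE b 10 -> keep
  v3 WRITE b 3 -> keep
  v4 WRITE a 6 -> skip
  v5 WRITE a 15 -> skip
  v6 WRITE e 8 -> skip
  v7 WRITE b 4 -> keep
  v8 WRITE a 2 -> skip
  v9 WRITE c 14 -> skip
  v10 WRITE e 16 -> skip
  v11 WRITE b 3 -> drop (> snap)
  v12 WRITE b 13 -> drop (> snap)
  v13 WRITE a 2 -> skip
Collected: [(2, 10), (3, 3), (7, 4)]

Answer: v2 10
v3 3
v7 4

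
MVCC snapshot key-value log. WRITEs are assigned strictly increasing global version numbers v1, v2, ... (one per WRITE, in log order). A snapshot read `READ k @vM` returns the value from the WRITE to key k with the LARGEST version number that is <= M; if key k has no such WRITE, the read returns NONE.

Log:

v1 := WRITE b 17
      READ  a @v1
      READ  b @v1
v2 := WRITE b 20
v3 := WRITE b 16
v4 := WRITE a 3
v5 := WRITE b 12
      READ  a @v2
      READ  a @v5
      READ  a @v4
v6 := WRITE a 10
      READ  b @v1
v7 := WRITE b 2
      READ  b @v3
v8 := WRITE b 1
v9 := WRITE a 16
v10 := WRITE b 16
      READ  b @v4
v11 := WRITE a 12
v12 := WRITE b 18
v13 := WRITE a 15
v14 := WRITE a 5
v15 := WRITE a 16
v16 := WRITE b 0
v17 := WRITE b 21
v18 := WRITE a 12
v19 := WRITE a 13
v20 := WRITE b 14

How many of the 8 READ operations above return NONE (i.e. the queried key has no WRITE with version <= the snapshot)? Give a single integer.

v1: WRITE b=17  (b history now [(1, 17)])
READ a @v1: history=[] -> no version <= 1 -> NONE
READ b @v1: history=[(1, 17)] -> pick v1 -> 17
v2: WRITE b=20  (b history now [(1, 17), (2, 20)])
v3: WRITE b=16  (b history now [(1, 17), (2, 20), (3, 16)])
v4: WRITE a=3  (a history now [(4, 3)])
v5: WRITE b=12  (b history now [(1, 17), (2, 20), (3, 16), (5, 12)])
READ a @v2: history=[(4, 3)] -> no version <= 2 -> NONE
READ a @v5: history=[(4, 3)] -> pick v4 -> 3
READ a @v4: history=[(4, 3)] -> pick v4 -> 3
v6: WRITE a=10  (a history now [(4, 3), (6, 10)])
READ b @v1: history=[(1, 17), (2, 20), (3, 16), (5, 12)] -> pick v1 -> 17
v7: WRITE b=2  (b history now [(1, 17), (2, 20), (3, 16), (5, 12), (7, 2)])
READ b @v3: history=[(1, 17), (2, 20), (3, 16), (5, 12), (7, 2)] -> pick v3 -> 16
v8: WRITE b=1  (b history now [(1, 17), (2, 20), (3, 16), (5, 12), (7, 2), (8, 1)])
v9: WRITE a=16  (a history now [(4, 3), (6, 10), (9, 16)])
v10: WRITE b=16  (b history now [(1, 17), (2, 20), (3, 16), (5, 12), (7, 2), (8, 1), (10, 16)])
READ b @v4: history=[(1, 17), (2, 20), (3, 16), (5, 12), (7, 2), (8, 1), (10, 16)] -> pick v3 -> 16
v11: WRITE a=12  (a history now [(4, 3), (6, 10), (9, 16), (11, 12)])
v12: WRITE b=18  (b history now [(1, 17), (2, 20), (3, 16), (5, 12), (7, 2), (8, 1), (10, 16), (12, 18)])
v13: WRITE a=15  (a history now [(4, 3), (6, 10), (9, 16), (11, 12), (13, 15)])
v14: WRITE a=5  (a history now [(4, 3), (6, 10), (9, 16), (11, 12), (13, 15), (14, 5)])
v15: WRITE a=16  (a history now [(4, 3), (6, 10), (9, 16), (11, 12), (13, 15), (14, 5), (15, 16)])
v16: WRITE b=0  (b history now [(1, 17), (2, 20), (3, 16), (5, 12), (7, 2), (8, 1), (10, 16), (12, 18), (16, 0)])
v17: WRITE b=21  (b history now [(1, 17), (2, 20), (3, 16), (5, 12), (7, 2), (8, 1), (10, 16), (12, 18), (16, 0), (17, 21)])
v18: WRITE a=12  (a history now [(4, 3), (6, 10), (9, 16), (11, 12), (13, 15), (14, 5), (15, 16), (18, 12)])
v19: WRITE a=13  (a history now [(4, 3), (6, 10), (9, 16), (11, 12), (13, 15), (14, 5), (15, 16), (18, 12), (19, 13)])
v20: WRITE b=14  (b history now [(1, 17), (2, 20), (3, 16), (5, 12), (7, 2), (8, 1), (10, 16), (12, 18), (16, 0), (17, 21), (20, 14)])
Read results in order: ['NONE', '17', 'NONE', '3', '3', '17', '16', '16']
NONE count = 2

Answer: 2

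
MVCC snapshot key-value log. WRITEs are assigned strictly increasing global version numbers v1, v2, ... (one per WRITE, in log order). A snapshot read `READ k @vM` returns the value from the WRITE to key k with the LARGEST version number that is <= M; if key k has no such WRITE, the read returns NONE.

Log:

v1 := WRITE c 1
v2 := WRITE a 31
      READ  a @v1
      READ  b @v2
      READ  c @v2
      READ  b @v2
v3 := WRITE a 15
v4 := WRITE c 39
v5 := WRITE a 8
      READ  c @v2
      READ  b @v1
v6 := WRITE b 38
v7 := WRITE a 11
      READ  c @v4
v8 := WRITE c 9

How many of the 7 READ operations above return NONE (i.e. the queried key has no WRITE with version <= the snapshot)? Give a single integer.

Answer: 4

Derivation:
v1: WRITE c=1  (c history now [(1, 1)])
v2: WRITE a=31  (a history now [(2, 31)])
READ a @v1: history=[(2, 31)] -> no version <= 1 -> NONE
READ b @v2: history=[] -> no version <= 2 -> NONE
READ c @v2: history=[(1, 1)] -> pick v1 -> 1
READ b @v2: history=[] -> no version <= 2 -> NONE
v3: WRITE a=15  (a history now [(2, 31), (3, 15)])
v4: WRITE c=39  (c history now [(1, 1), (4, 39)])
v5: WRITE a=8  (a history now [(2, 31), (3, 15), (5, 8)])
READ c @v2: history=[(1, 1), (4, 39)] -> pick v1 -> 1
READ b @v1: history=[] -> no version <= 1 -> NONE
v6: WRITE b=38  (b history now [(6, 38)])
v7: WRITE a=11  (a history now [(2, 31), (3, 15), (5, 8), (7, 11)])
READ c @v4: history=[(1, 1), (4, 39)] -> pick v4 -> 39
v8: WRITE c=9  (c history now [(1, 1), (4, 39), (8, 9)])
Read results in order: ['NONE', 'NONE', '1', 'NONE', '1', 'NONE', '39']
NONE count = 4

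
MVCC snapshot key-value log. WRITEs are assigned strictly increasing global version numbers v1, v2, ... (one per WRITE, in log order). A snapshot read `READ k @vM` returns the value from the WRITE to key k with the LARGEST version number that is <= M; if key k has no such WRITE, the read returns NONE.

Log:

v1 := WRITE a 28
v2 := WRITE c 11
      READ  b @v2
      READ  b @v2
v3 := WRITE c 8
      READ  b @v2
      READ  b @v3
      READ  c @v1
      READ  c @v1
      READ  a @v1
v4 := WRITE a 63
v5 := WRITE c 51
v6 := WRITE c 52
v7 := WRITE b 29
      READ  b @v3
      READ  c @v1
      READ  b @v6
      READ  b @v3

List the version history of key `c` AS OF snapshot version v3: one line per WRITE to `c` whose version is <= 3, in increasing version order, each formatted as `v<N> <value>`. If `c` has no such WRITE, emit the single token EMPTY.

Answer: v2 11
v3 8

Derivation:
Scan writes for key=c with version <= 3:
  v1 WRITE a 28 -> skip
  v2 WRITE c 11 -> keep
  v3 WRITE c 8 -> keep
  v4 WRITE a 63 -> skip
  v5 WRITE c 51 -> drop (> snap)
  v6 WRITE c 52 -> drop (> snap)
  v7 WRITE b 29 -> skip
Collected: [(2, 11), (3, 8)]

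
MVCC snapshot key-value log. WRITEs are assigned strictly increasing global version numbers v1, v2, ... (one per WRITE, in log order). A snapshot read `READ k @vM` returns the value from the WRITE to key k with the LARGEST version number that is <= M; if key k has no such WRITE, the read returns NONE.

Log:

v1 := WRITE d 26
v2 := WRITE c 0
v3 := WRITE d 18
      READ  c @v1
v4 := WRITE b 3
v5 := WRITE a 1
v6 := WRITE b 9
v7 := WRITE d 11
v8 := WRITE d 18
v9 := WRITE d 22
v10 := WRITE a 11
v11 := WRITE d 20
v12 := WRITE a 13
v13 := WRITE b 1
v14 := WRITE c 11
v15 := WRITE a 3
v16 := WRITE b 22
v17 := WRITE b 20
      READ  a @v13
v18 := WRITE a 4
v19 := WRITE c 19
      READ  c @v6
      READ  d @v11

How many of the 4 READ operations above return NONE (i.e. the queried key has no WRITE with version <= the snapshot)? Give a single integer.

Answer: 1

Derivation:
v1: WRITE d=26  (d history now [(1, 26)])
v2: WRITE c=0  (c history now [(2, 0)])
v3: WRITE d=18  (d history now [(1, 26), (3, 18)])
READ c @v1: history=[(2, 0)] -> no version <= 1 -> NONE
v4: WRITE b=3  (b history now [(4, 3)])
v5: WRITE a=1  (a history now [(5, 1)])
v6: WRITE b=9  (b history now [(4, 3), (6, 9)])
v7: WRITE d=11  (d history now [(1, 26), (3, 18), (7, 11)])
v8: WRITE d=18  (d history now [(1, 26), (3, 18), (7, 11), (8, 18)])
v9: WRITE d=22  (d history now [(1, 26), (3, 18), (7, 11), (8, 18), (9, 22)])
v10: WRITE a=11  (a history now [(5, 1), (10, 11)])
v11: WRITE d=20  (d history now [(1, 26), (3, 18), (7, 11), (8, 18), (9, 22), (11, 20)])
v12: WRITE a=13  (a history now [(5, 1), (10, 11), (12, 13)])
v13: WRITE b=1  (b history now [(4, 3), (6, 9), (13, 1)])
v14: WRITE c=11  (c history now [(2, 0), (14, 11)])
v15: WRITE a=3  (a history now [(5, 1), (10, 11), (12, 13), (15, 3)])
v16: WRITE b=22  (b history now [(4, 3), (6, 9), (13, 1), (16, 22)])
v17: WRITE b=20  (b history now [(4, 3), (6, 9), (13, 1), (16, 22), (17, 20)])
READ a @v13: history=[(5, 1), (10, 11), (12, 13), (15, 3)] -> pick v12 -> 13
v18: WRITE a=4  (a history now [(5, 1), (10, 11), (12, 13), (15, 3), (18, 4)])
v19: WRITE c=19  (c history now [(2, 0), (14, 11), (19, 19)])
READ c @v6: history=[(2, 0), (14, 11), (19, 19)] -> pick v2 -> 0
READ d @v11: history=[(1, 26), (3, 18), (7, 11), (8, 18), (9, 22), (11, 20)] -> pick v11 -> 20
Read results in order: ['NONE', '13', '0', '20']
NONE count = 1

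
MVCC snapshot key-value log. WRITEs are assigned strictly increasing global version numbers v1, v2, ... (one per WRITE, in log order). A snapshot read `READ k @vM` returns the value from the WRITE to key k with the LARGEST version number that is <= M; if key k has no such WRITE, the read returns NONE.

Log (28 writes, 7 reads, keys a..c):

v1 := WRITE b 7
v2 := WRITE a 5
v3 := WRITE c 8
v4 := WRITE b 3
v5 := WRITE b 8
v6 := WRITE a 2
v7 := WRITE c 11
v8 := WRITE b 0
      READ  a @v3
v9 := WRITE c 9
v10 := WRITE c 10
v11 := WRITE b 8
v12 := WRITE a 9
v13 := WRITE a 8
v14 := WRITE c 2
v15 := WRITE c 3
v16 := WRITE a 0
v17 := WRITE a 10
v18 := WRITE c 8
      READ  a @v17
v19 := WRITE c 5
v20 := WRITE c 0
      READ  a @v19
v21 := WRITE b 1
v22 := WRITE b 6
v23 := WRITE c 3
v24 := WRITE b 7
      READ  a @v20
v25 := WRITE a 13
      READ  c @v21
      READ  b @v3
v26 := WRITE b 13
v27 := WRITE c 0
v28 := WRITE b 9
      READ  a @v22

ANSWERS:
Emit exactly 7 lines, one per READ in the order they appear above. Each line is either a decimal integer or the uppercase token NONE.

v1: WRITE b=7  (b history now [(1, 7)])
v2: WRITE a=5  (a history now [(2, 5)])
v3: WRITE c=8  (c history now [(3, 8)])
v4: WRITE b=3  (b history now [(1, 7), (4, 3)])
v5: WRITE b=8  (b history now [(1, 7), (4, 3), (5, 8)])
v6: WRITE a=2  (a history now [(2, 5), (6, 2)])
v7: WRITE c=11  (c history now [(3, 8), (7, 11)])
v8: WRITE b=0  (b history now [(1, 7), (4, 3), (5, 8), (8, 0)])
READ a @v3: history=[(2, 5), (6, 2)] -> pick v2 -> 5
v9: WRITE c=9  (c history now [(3, 8), (7, 11), (9, 9)])
v10: WRITE c=10  (c history now [(3, 8), (7, 11), (9, 9), (10, 10)])
v11: WRITE b=8  (b history now [(1, 7), (4, 3), (5, 8), (8, 0), (11, 8)])
v12: WRITE a=9  (a history now [(2, 5), (6, 2), (12, 9)])
v13: WRITE a=8  (a history now [(2, 5), (6, 2), (12, 9), (13, 8)])
v14: WRITE c=2  (c history now [(3, 8), (7, 11), (9, 9), (10, 10), (14, 2)])
v15: WRITE c=3  (c history now [(3, 8), (7, 11), (9, 9), (10, 10), (14, 2), (15, 3)])
v16: WRITE a=0  (a history now [(2, 5), (6, 2), (12, 9), (13, 8), (16, 0)])
v17: WRITE a=10  (a history now [(2, 5), (6, 2), (12, 9), (13, 8), (16, 0), (17, 10)])
v18: WRITE c=8  (c history now [(3, 8), (7, 11), (9, 9), (10, 10), (14, 2), (15, 3), (18, 8)])
READ a @v17: history=[(2, 5), (6, 2), (12, 9), (13, 8), (16, 0), (17, 10)] -> pick v17 -> 10
v19: WRITE c=5  (c history now [(3, 8), (7, 11), (9, 9), (10, 10), (14, 2), (15, 3), (18, 8), (19, 5)])
v20: WRITE c=0  (c history now [(3, 8), (7, 11), (9, 9), (10, 10), (14, 2), (15, 3), (18, 8), (19, 5), (20, 0)])
READ a @v19: history=[(2, 5), (6, 2), (12, 9), (13, 8), (16, 0), (17, 10)] -> pick v17 -> 10
v21: WRITE b=1  (b history now [(1, 7), (4, 3), (5, 8), (8, 0), (11, 8), (21, 1)])
v22: WRITE b=6  (b history now [(1, 7), (4, 3), (5, 8), (8, 0), (11, 8), (21, 1), (22, 6)])
v23: WRITE c=3  (c history now [(3, 8), (7, 11), (9, 9), (10, 10), (14, 2), (15, 3), (18, 8), (19, 5), (20, 0), (23, 3)])
v24: WRITE b=7  (b history now [(1, 7), (4, 3), (5, 8), (8, 0), (11, 8), (21, 1), (22, 6), (24, 7)])
READ a @v20: history=[(2, 5), (6, 2), (12, 9), (13, 8), (16, 0), (17, 10)] -> pick v17 -> 10
v25: WRITE a=13  (a history now [(2, 5), (6, 2), (12, 9), (13, 8), (16, 0), (17, 10), (25, 13)])
READ c @v21: history=[(3, 8), (7, 11), (9, 9), (10, 10), (14, 2), (15, 3), (18, 8), (19, 5), (20, 0), (23, 3)] -> pick v20 -> 0
READ b @v3: history=[(1, 7), (4, 3), (5, 8), (8, 0), (11, 8), (21, 1), (22, 6), (24, 7)] -> pick v1 -> 7
v26: WRITE b=13  (b history now [(1, 7), (4, 3), (5, 8), (8, 0), (11, 8), (21, 1), (22, 6), (24, 7), (26, 13)])
v27: WRITE c=0  (c history now [(3, 8), (7, 11), (9, 9), (10, 10), (14, 2), (15, 3), (18, 8), (19, 5), (20, 0), (23, 3), (27, 0)])
v28: WRITE b=9  (b history now [(1, 7), (4, 3), (5, 8), (8, 0), (11, 8), (21, 1), (22, 6), (24, 7), (26, 13), (28, 9)])
READ a @v22: history=[(2, 5), (6, 2), (12, 9), (13, 8), (16, 0), (17, 10), (25, 13)] -> pick v17 -> 10

Answer: 5
10
10
10
0
7
10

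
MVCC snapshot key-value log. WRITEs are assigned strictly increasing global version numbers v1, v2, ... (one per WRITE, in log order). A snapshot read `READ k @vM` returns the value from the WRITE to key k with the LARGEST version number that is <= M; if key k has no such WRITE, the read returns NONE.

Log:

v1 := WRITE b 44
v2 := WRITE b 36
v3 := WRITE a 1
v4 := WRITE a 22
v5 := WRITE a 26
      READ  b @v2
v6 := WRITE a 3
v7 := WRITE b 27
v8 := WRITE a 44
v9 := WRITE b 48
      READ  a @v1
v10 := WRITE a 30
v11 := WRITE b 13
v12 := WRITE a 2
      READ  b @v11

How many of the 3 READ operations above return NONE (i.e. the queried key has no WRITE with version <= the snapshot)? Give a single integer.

v1: WRITE b=44  (b history now [(1, 44)])
v2: WRITE b=36  (b history now [(1, 44), (2, 36)])
v3: WRITE a=1  (a history now [(3, 1)])
v4: WRITE a=22  (a history now [(3, 1), (4, 22)])
v5: WRITE a=26  (a history now [(3, 1), (4, 22), (5, 26)])
READ b @v2: history=[(1, 44), (2, 36)] -> pick v2 -> 36
v6: WRITE a=3  (a history now [(3, 1), (4, 22), (5, 26), (6, 3)])
v7: WRITE b=27  (b history now [(1, 44), (2, 36), (7, 27)])
v8: WRITE a=44  (a history now [(3, 1), (4, 22), (5, 26), (6, 3), (8, 44)])
v9: WRITE b=48  (b history now [(1, 44), (2, 36), (7, 27), (9, 48)])
READ a @v1: history=[(3, 1), (4, 22), (5, 26), (6, 3), (8, 44)] -> no version <= 1 -> NONE
v10: WRITE a=30  (a history now [(3, 1), (4, 22), (5, 26), (6, 3), (8, 44), (10, 30)])
v11: WRITE b=13  (b history now [(1, 44), (2, 36), (7, 27), (9, 48), (11, 13)])
v12: WRITE a=2  (a history now [(3, 1), (4, 22), (5, 26), (6, 3), (8, 44), (10, 30), (12, 2)])
READ b @v11: history=[(1, 44), (2, 36), (7, 27), (9, 48), (11, 13)] -> pick v11 -> 13
Read results in order: ['36', 'NONE', '13']
NONE count = 1

Answer: 1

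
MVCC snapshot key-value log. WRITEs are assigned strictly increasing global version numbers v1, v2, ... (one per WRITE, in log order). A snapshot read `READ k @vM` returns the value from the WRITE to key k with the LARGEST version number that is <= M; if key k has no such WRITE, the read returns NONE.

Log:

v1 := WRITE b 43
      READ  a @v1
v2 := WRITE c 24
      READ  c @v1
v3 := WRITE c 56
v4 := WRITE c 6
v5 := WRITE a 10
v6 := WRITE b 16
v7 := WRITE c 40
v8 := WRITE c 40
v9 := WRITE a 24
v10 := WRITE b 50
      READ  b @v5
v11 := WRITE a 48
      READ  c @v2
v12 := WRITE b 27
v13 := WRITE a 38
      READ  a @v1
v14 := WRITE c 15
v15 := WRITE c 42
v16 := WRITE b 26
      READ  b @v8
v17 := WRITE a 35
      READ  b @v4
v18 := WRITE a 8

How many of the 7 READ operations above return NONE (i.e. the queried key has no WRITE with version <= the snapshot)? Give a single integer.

v1: WRITE b=43  (b history now [(1, 43)])
READ a @v1: history=[] -> no version <= 1 -> NONE
v2: WRITE c=24  (c history now [(2, 24)])
READ c @v1: history=[(2, 24)] -> no version <= 1 -> NONE
v3: WRITE c=56  (c history now [(2, 24), (3, 56)])
v4: WRITE c=6  (c history now [(2, 24), (3, 56), (4, 6)])
v5: WRITE a=10  (a history now [(5, 10)])
v6: WRITE b=16  (b history now [(1, 43), (6, 16)])
v7: WRITE c=40  (c history now [(2, 24), (3, 56), (4, 6), (7, 40)])
v8: WRITE c=40  (c history now [(2, 24), (3, 56), (4, 6), (7, 40), (8, 40)])
v9: WRITE a=24  (a history now [(5, 10), (9, 24)])
v10: WRITE b=50  (b history now [(1, 43), (6, 16), (10, 50)])
READ b @v5: history=[(1, 43), (6, 16), (10, 50)] -> pick v1 -> 43
v11: WRITE a=48  (a history now [(5, 10), (9, 24), (11, 48)])
READ c @v2: history=[(2, 24), (3, 56), (4, 6), (7, 40), (8, 40)] -> pick v2 -> 24
v12: WRITE b=27  (b history now [(1, 43), (6, 16), (10, 50), (12, 27)])
v13: WRITE a=38  (a history now [(5, 10), (9, 24), (11, 48), (13, 38)])
READ a @v1: history=[(5, 10), (9, 24), (11, 48), (13, 38)] -> no version <= 1 -> NONE
v14: WRITE c=15  (c history now [(2, 24), (3, 56), (4, 6), (7, 40), (8, 40), (14, 15)])
v15: WRITE c=42  (c history now [(2, 24), (3, 56), (4, 6), (7, 40), (8, 40), (14, 15), (15, 42)])
v16: WRITE b=26  (b history now [(1, 43), (6, 16), (10, 50), (12, 27), (16, 26)])
READ b @v8: history=[(1, 43), (6, 16), (10, 50), (12, 27), (16, 26)] -> pick v6 -> 16
v17: WRITE a=35  (a history now [(5, 10), (9, 24), (11, 48), (13, 38), (17, 35)])
READ b @v4: history=[(1, 43), (6, 16), (10, 50), (12, 27), (16, 26)] -> pick v1 -> 43
v18: WRITE a=8  (a history now [(5, 10), (9, 24), (11, 48), (13, 38), (17, 35), (18, 8)])
Read results in order: ['NONE', 'NONE', '43', '24', 'NONE', '16', '43']
NONE count = 3

Answer: 3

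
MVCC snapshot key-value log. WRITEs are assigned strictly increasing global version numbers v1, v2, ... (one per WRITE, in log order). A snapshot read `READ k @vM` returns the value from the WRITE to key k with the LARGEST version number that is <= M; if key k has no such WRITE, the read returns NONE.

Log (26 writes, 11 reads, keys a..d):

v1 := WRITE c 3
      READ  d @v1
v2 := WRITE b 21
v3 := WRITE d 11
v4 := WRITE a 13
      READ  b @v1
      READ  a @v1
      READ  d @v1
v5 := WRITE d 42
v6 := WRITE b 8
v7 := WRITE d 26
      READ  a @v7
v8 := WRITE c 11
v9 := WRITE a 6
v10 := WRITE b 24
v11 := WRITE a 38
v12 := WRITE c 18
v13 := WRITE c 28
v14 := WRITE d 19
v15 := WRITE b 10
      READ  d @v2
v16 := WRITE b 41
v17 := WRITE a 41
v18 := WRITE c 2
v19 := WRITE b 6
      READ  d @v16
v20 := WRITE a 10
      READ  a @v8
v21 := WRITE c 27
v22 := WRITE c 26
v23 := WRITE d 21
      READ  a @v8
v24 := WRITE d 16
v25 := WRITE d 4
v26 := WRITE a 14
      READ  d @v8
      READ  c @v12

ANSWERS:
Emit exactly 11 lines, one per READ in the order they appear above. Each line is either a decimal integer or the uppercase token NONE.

v1: WRITE c=3  (c history now [(1, 3)])
READ d @v1: history=[] -> no version <= 1 -> NONE
v2: WRITE b=21  (b history now [(2, 21)])
v3: WRITE d=11  (d history now [(3, 11)])
v4: WRITE a=13  (a history now [(4, 13)])
READ b @v1: history=[(2, 21)] -> no version <= 1 -> NONE
READ a @v1: history=[(4, 13)] -> no version <= 1 -> NONE
READ d @v1: history=[(3, 11)] -> no version <= 1 -> NONE
v5: WRITE d=42  (d history now [(3, 11), (5, 42)])
v6: WRITE b=8  (b history now [(2, 21), (6, 8)])
v7: WRITE d=26  (d history now [(3, 11), (5, 42), (7, 26)])
READ a @v7: history=[(4, 13)] -> pick v4 -> 13
v8: WRITE c=11  (c history now [(1, 3), (8, 11)])
v9: WRITE a=6  (a history now [(4, 13), (9, 6)])
v10: WRITE b=24  (b history now [(2, 21), (6, 8), (10, 24)])
v11: WRITE a=38  (a history now [(4, 13), (9, 6), (11, 38)])
v12: WRITE c=18  (c history now [(1, 3), (8, 11), (12, 18)])
v13: WRITE c=28  (c history now [(1, 3), (8, 11), (12, 18), (13, 28)])
v14: WRITE d=19  (d history now [(3, 11), (5, 42), (7, 26), (14, 19)])
v15: WRITE b=10  (b history now [(2, 21), (6, 8), (10, 24), (15, 10)])
READ d @v2: history=[(3, 11), (5, 42), (7, 26), (14, 19)] -> no version <= 2 -> NONE
v16: WRITE b=41  (b history now [(2, 21), (6, 8), (10, 24), (15, 10), (16, 41)])
v17: WRITE a=41  (a history now [(4, 13), (9, 6), (11, 38), (17, 41)])
v18: WRITE c=2  (c history now [(1, 3), (8, 11), (12, 18), (13, 28), (18, 2)])
v19: WRITE b=6  (b history now [(2, 21), (6, 8), (10, 24), (15, 10), (16, 41), (19, 6)])
READ d @v16: history=[(3, 11), (5, 42), (7, 26), (14, 19)] -> pick v14 -> 19
v20: WRITE a=10  (a history now [(4, 13), (9, 6), (11, 38), (17, 41), (20, 10)])
READ a @v8: history=[(4, 13), (9, 6), (11, 38), (17, 41), (20, 10)] -> pick v4 -> 13
v21: WRITE c=27  (c history now [(1, 3), (8, 11), (12, 18), (13, 28), (18, 2), (21, 27)])
v22: WRITE c=26  (c history now [(1, 3), (8, 11), (12, 18), (13, 28), (18, 2), (21, 27), (22, 26)])
v23: WRITE d=21  (d history now [(3, 11), (5, 42), (7, 26), (14, 19), (23, 21)])
READ a @v8: history=[(4, 13), (9, 6), (11, 38), (17, 41), (20, 10)] -> pick v4 -> 13
v24: WRITE d=16  (d history now [(3, 11), (5, 42), (7, 26), (14, 19), (23, 21), (24, 16)])
v25: WRITE d=4  (d history now [(3, 11), (5, 42), (7, 26), (14, 19), (23, 21), (24, 16), (25, 4)])
v26: WRITE a=14  (a history now [(4, 13), (9, 6), (11, 38), (17, 41), (20, 10), (26, 14)])
READ d @v8: history=[(3, 11), (5, 42), (7, 26), (14, 19), (23, 21), (24, 16), (25, 4)] -> pick v7 -> 26
READ c @v12: history=[(1, 3), (8, 11), (12, 18), (13, 28), (18, 2), (21, 27), (22, 26)] -> pick v12 -> 18

Answer: NONE
NONE
NONE
NONE
13
NONE
19
13
13
26
18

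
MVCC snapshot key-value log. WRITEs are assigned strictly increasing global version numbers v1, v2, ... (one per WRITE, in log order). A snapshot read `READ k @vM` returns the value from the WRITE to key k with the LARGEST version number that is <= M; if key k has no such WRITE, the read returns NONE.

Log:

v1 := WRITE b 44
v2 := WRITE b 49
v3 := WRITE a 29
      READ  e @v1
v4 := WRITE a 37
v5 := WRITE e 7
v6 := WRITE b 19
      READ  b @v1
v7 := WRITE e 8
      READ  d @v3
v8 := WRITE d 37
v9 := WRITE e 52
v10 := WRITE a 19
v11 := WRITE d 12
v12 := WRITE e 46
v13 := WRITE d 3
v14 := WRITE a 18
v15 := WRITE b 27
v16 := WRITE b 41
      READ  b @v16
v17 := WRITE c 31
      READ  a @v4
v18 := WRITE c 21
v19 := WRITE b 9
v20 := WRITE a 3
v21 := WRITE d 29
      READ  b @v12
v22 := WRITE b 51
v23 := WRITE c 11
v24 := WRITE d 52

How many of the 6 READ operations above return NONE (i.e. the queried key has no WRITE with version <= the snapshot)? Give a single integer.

v1: WRITE b=44  (b history now [(1, 44)])
v2: WRITE b=49  (b history now [(1, 44), (2, 49)])
v3: WRITE a=29  (a history now [(3, 29)])
READ e @v1: history=[] -> no version <= 1 -> NONE
v4: WRITE a=37  (a history now [(3, 29), (4, 37)])
v5: WRITE e=7  (e history now [(5, 7)])
v6: WRITE b=19  (b history now [(1, 44), (2, 49), (6, 19)])
READ b @v1: history=[(1, 44), (2, 49), (6, 19)] -> pick v1 -> 44
v7: WRITE e=8  (e history now [(5, 7), (7, 8)])
READ d @v3: history=[] -> no version <= 3 -> NONE
v8: WRITE d=37  (d history now [(8, 37)])
v9: WRITE e=52  (e history now [(5, 7), (7, 8), (9, 52)])
v10: WRITE a=19  (a history now [(3, 29), (4, 37), (10, 19)])
v11: WRITE d=12  (d history now [(8, 37), (11, 12)])
v12: WRITE e=46  (e history now [(5, 7), (7, 8), (9, 52), (12, 46)])
v13: WRITE d=3  (d history now [(8, 37), (11, 12), (13, 3)])
v14: WRITE a=18  (a history now [(3, 29), (4, 37), (10, 19), (14, 18)])
v15: WRITE b=27  (b history now [(1, 44), (2, 49), (6, 19), (15, 27)])
v16: WRITE b=41  (b history now [(1, 44), (2, 49), (6, 19), (15, 27), (16, 41)])
READ b @v16: history=[(1, 44), (2, 49), (6, 19), (15, 27), (16, 41)] -> pick v16 -> 41
v17: WRITE c=31  (c history now [(17, 31)])
READ a @v4: history=[(3, 29), (4, 37), (10, 19), (14, 18)] -> pick v4 -> 37
v18: WRITE c=21  (c history now [(17, 31), (18, 21)])
v19: WRITE b=9  (b history now [(1, 44), (2, 49), (6, 19), (15, 27), (16, 41), (19, 9)])
v20: WRITE a=3  (a history now [(3, 29), (4, 37), (10, 19), (14, 18), (20, 3)])
v21: WRITE d=29  (d history now [(8, 37), (11, 12), (13, 3), (21, 29)])
READ b @v12: history=[(1, 44), (2, 49), (6, 19), (15, 27), (16, 41), (19, 9)] -> pick v6 -> 19
v22: WRITE b=51  (b history now [(1, 44), (2, 49), (6, 19), (15, 27), (16, 41), (19, 9), (22, 51)])
v23: WRITE c=11  (c history now [(17, 31), (18, 21), (23, 11)])
v24: WRITE d=52  (d history now [(8, 37), (11, 12), (13, 3), (21, 29), (24, 52)])
Read results in order: ['NONE', '44', 'NONE', '41', '37', '19']
NONE count = 2

Answer: 2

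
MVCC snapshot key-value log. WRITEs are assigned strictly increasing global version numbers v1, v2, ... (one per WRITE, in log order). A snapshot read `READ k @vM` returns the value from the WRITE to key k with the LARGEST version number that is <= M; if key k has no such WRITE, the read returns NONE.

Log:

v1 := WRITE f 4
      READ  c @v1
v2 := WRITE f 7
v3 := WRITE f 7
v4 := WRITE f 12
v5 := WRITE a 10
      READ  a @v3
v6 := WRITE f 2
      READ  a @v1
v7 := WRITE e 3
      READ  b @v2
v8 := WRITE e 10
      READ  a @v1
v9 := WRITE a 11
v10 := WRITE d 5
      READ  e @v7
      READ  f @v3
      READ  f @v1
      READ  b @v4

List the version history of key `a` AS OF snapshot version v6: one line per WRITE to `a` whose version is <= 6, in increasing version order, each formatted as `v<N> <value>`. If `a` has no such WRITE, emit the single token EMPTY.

Answer: v5 10

Derivation:
Scan writes for key=a with version <= 6:
  v1 WRITE f 4 -> skip
  v2 WRITE f 7 -> skip
  v3 WRITE f 7 -> skip
  v4 WRITE f 12 -> skip
  v5 WRITE a 10 -> keep
  v6 WRITE f 2 -> skip
  v7 WRITE e 3 -> skip
  v8 WRITE e 10 -> skip
  v9 WRITE a 11 -> drop (> snap)
  v10 WRITE d 5 -> skip
Collected: [(5, 10)]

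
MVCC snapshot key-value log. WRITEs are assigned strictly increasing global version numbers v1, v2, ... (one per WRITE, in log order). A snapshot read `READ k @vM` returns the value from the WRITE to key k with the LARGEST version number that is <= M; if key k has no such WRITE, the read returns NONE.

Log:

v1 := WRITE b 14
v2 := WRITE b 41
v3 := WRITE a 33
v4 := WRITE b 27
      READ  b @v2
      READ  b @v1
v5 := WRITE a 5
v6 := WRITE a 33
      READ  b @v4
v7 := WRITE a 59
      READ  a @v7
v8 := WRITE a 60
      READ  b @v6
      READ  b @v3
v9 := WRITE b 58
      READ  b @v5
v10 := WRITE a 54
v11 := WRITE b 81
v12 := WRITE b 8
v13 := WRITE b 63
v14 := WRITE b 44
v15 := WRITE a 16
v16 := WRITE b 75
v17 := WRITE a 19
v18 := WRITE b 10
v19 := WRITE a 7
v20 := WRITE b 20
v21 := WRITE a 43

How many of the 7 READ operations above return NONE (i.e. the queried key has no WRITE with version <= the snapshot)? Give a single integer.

Answer: 0

Derivation:
v1: WRITE b=14  (b history now [(1, 14)])
v2: WRITE b=41  (b history now [(1, 14), (2, 41)])
v3: WRITE a=33  (a history now [(3, 33)])
v4: WRITE b=27  (b history now [(1, 14), (2, 41), (4, 27)])
READ b @v2: history=[(1, 14), (2, 41), (4, 27)] -> pick v2 -> 41
READ b @v1: history=[(1, 14), (2, 41), (4, 27)] -> pick v1 -> 14
v5: WRITE a=5  (a history now [(3, 33), (5, 5)])
v6: WRITE a=33  (a history now [(3, 33), (5, 5), (6, 33)])
READ b @v4: history=[(1, 14), (2, 41), (4, 27)] -> pick v4 -> 27
v7: WRITE a=59  (a history now [(3, 33), (5, 5), (6, 33), (7, 59)])
READ a @v7: history=[(3, 33), (5, 5), (6, 33), (7, 59)] -> pick v7 -> 59
v8: WRITE a=60  (a history now [(3, 33), (5, 5), (6, 33), (7, 59), (8, 60)])
READ b @v6: history=[(1, 14), (2, 41), (4, 27)] -> pick v4 -> 27
READ b @v3: history=[(1, 14), (2, 41), (4, 27)] -> pick v2 -> 41
v9: WRITE b=58  (b history now [(1, 14), (2, 41), (4, 27), (9, 58)])
READ b @v5: history=[(1, 14), (2, 41), (4, 27), (9, 58)] -> pick v4 -> 27
v10: WRITE a=54  (a history now [(3, 33), (5, 5), (6, 33), (7, 59), (8, 60), (10, 54)])
v11: WRITE b=81  (b history now [(1, 14), (2, 41), (4, 27), (9, 58), (11, 81)])
v12: WRITE b=8  (b history now [(1, 14), (2, 41), (4, 27), (9, 58), (11, 81), (12, 8)])
v13: WRITE b=63  (b history now [(1, 14), (2, 41), (4, 27), (9, 58), (11, 81), (12, 8), (13, 63)])
v14: WRITE b=44  (b history now [(1, 14), (2, 41), (4, 27), (9, 58), (11, 81), (12, 8), (13, 63), (14, 44)])
v15: WRITE a=16  (a history now [(3, 33), (5, 5), (6, 33), (7, 59), (8, 60), (10, 54), (15, 16)])
v16: WRITE b=75  (b history now [(1, 14), (2, 41), (4, 27), (9, 58), (11, 81), (12, 8), (13, 63), (14, 44), (16, 75)])
v17: WRITE a=19  (a history now [(3, 33), (5, 5), (6, 33), (7, 59), (8, 60), (10, 54), (15, 16), (17, 19)])
v18: WRITE b=10  (b history now [(1, 14), (2, 41), (4, 27), (9, 58), (11, 81), (12, 8), (13, 63), (14, 44), (16, 75), (18, 10)])
v19: WRITE a=7  (a history now [(3, 33), (5, 5), (6, 33), (7, 59), (8, 60), (10, 54), (15, 16), (17, 19), (19, 7)])
v20: WRITE b=20  (b history now [(1, 14), (2, 41), (4, 27), (9, 58), (11, 81), (12, 8), (13, 63), (14, 44), (16, 75), (18, 10), (20, 20)])
v21: WRITE a=43  (a history now [(3, 33), (5, 5), (6, 33), (7, 59), (8, 60), (10, 54), (15, 16), (17, 19), (19, 7), (21, 43)])
Read results in order: ['41', '14', '27', '59', '27', '41', '27']
NONE count = 0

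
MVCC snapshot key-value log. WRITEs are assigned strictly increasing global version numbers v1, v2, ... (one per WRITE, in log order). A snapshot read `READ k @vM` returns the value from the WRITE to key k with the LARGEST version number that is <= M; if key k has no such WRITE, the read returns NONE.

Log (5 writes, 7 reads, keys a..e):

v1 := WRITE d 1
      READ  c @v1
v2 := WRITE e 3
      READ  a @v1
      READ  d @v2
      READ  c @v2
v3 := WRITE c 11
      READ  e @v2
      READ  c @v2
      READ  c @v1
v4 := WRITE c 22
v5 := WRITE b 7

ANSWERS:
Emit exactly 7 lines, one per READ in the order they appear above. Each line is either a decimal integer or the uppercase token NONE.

Answer: NONE
NONE
1
NONE
3
NONE
NONE

Derivation:
v1: WRITE d=1  (d history now [(1, 1)])
READ c @v1: history=[] -> no version <= 1 -> NONE
v2: WRITE e=3  (e history now [(2, 3)])
READ a @v1: history=[] -> no version <= 1 -> NONE
READ d @v2: history=[(1, 1)] -> pick v1 -> 1
READ c @v2: history=[] -> no version <= 2 -> NONE
v3: WRITE c=11  (c history now [(3, 11)])
READ e @v2: history=[(2, 3)] -> pick v2 -> 3
READ c @v2: history=[(3, 11)] -> no version <= 2 -> NONE
READ c @v1: history=[(3, 11)] -> no version <= 1 -> NONE
v4: WRITE c=22  (c history now [(3, 11), (4, 22)])
v5: WRITE b=7  (b history now [(5, 7)])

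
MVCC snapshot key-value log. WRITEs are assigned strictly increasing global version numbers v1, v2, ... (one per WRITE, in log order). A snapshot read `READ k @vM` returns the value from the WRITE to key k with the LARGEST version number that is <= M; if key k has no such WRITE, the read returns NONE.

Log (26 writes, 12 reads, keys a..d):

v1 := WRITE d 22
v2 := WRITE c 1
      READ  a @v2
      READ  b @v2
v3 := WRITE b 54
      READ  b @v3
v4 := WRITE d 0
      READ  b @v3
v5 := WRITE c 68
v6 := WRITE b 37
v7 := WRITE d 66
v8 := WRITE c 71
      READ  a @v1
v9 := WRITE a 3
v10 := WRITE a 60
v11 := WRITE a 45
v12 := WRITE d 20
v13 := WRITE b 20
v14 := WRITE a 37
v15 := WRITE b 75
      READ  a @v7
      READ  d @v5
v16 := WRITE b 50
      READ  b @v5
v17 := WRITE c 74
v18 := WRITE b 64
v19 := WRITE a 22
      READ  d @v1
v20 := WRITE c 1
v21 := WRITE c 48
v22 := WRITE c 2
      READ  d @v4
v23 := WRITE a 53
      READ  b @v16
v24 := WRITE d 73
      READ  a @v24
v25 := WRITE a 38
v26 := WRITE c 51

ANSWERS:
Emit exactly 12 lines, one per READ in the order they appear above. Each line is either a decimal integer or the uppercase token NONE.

Answer: NONE
NONE
54
54
NONE
NONE
0
54
22
0
50
53

Derivation:
v1: WRITE d=22  (d history now [(1, 22)])
v2: WRITE c=1  (c history now [(2, 1)])
READ a @v2: history=[] -> no version <= 2 -> NONE
READ b @v2: history=[] -> no version <= 2 -> NONE
v3: WRITE b=54  (b history now [(3, 54)])
READ b @v3: history=[(3, 54)] -> pick v3 -> 54
v4: WRITE d=0  (d history now [(1, 22), (4, 0)])
READ b @v3: history=[(3, 54)] -> pick v3 -> 54
v5: WRITE c=68  (c history now [(2, 1), (5, 68)])
v6: WRITE b=37  (b history now [(3, 54), (6, 37)])
v7: WRITE d=66  (d history now [(1, 22), (4, 0), (7, 66)])
v8: WRITE c=71  (c history now [(2, 1), (5, 68), (8, 71)])
READ a @v1: history=[] -> no version <= 1 -> NONE
v9: WRITE a=3  (a history now [(9, 3)])
v10: WRITE a=60  (a history now [(9, 3), (10, 60)])
v11: WRITE a=45  (a history now [(9, 3), (10, 60), (11, 45)])
v12: WRITE d=20  (d history now [(1, 22), (4, 0), (7, 66), (12, 20)])
v13: WRITE b=20  (b history now [(3, 54), (6, 37), (13, 20)])
v14: WRITE a=37  (a history now [(9, 3), (10, 60), (11, 45), (14, 37)])
v15: WRITE b=75  (b history now [(3, 54), (6, 37), (13, 20), (15, 75)])
READ a @v7: history=[(9, 3), (10, 60), (11, 45), (14, 37)] -> no version <= 7 -> NONE
READ d @v5: history=[(1, 22), (4, 0), (7, 66), (12, 20)] -> pick v4 -> 0
v16: WRITE b=50  (b history now [(3, 54), (6, 37), (13, 20), (15, 75), (16, 50)])
READ b @v5: history=[(3, 54), (6, 37), (13, 20), (15, 75), (16, 50)] -> pick v3 -> 54
v17: WRITE c=74  (c history now [(2, 1), (5, 68), (8, 71), (17, 74)])
v18: WRITE b=64  (b history now [(3, 54), (6, 37), (13, 20), (15, 75), (16, 50), (18, 64)])
v19: WRITE a=22  (a history now [(9, 3), (10, 60), (11, 45), (14, 37), (19, 22)])
READ d @v1: history=[(1, 22), (4, 0), (7, 66), (12, 20)] -> pick v1 -> 22
v20: WRITE c=1  (c history now [(2, 1), (5, 68), (8, 71), (17, 74), (20, 1)])
v21: WRITE c=48  (c history now [(2, 1), (5, 68), (8, 71), (17, 74), (20, 1), (21, 48)])
v22: WRITE c=2  (c history now [(2, 1), (5, 68), (8, 71), (17, 74), (20, 1), (21, 48), (22, 2)])
READ d @v4: history=[(1, 22), (4, 0), (7, 66), (12, 20)] -> pick v4 -> 0
v23: WRITE a=53  (a history now [(9, 3), (10, 60), (11, 45), (14, 37), (19, 22), (23, 53)])
READ b @v16: history=[(3, 54), (6, 37), (13, 20), (15, 75), (16, 50), (18, 64)] -> pick v16 -> 50
v24: WRITE d=73  (d history now [(1, 22), (4, 0), (7, 66), (12, 20), (24, 73)])
READ a @v24: history=[(9, 3), (10, 60), (11, 45), (14, 37), (19, 22), (23, 53)] -> pick v23 -> 53
v25: WRITE a=38  (a history now [(9, 3), (10, 60), (11, 45), (14, 37), (19, 22), (23, 53), (25, 38)])
v26: WRITE c=51  (c history now [(2, 1), (5, 68), (8, 71), (17, 74), (20, 1), (21, 48), (22, 2), (26, 51)])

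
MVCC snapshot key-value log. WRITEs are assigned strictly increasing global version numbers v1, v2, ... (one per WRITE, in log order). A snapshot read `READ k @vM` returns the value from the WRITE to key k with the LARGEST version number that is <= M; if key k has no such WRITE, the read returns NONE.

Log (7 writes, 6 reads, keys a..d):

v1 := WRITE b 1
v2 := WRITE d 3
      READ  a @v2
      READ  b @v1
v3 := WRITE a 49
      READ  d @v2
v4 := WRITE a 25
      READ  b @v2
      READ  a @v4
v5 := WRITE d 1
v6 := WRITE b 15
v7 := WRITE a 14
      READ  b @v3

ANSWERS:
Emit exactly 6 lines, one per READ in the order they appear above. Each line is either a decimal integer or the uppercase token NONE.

v1: WRITE b=1  (b history now [(1, 1)])
v2: WRITE d=3  (d history now [(2, 3)])
READ a @v2: history=[] -> no version <= 2 -> NONE
READ b @v1: history=[(1, 1)] -> pick v1 -> 1
v3: WRITE a=49  (a history now [(3, 49)])
READ d @v2: history=[(2, 3)] -> pick v2 -> 3
v4: WRITE a=25  (a history now [(3, 49), (4, 25)])
READ b @v2: history=[(1, 1)] -> pick v1 -> 1
READ a @v4: history=[(3, 49), (4, 25)] -> pick v4 -> 25
v5: WRITE d=1  (d history now [(2, 3), (5, 1)])
v6: WRITE b=15  (b history now [(1, 1), (6, 15)])
v7: WRITE a=14  (a history now [(3, 49), (4, 25), (7, 14)])
READ b @v3: history=[(1, 1), (6, 15)] -> pick v1 -> 1

Answer: NONE
1
3
1
25
1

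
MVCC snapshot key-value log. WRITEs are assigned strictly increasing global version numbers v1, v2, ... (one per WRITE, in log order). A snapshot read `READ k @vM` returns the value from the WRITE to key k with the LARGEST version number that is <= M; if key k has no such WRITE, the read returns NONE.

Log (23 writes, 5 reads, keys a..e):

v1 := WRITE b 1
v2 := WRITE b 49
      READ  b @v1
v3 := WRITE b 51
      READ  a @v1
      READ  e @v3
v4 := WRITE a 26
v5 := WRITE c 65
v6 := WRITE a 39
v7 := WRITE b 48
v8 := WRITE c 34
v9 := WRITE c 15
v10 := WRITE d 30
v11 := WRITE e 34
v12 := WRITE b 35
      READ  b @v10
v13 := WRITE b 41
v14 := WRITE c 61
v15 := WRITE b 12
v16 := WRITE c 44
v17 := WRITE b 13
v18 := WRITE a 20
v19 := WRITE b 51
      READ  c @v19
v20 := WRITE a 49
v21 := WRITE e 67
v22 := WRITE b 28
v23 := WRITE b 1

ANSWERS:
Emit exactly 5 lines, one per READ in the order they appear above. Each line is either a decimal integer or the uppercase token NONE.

v1: WRITE b=1  (b history now [(1, 1)])
v2: WRITE b=49  (b history now [(1, 1), (2, 49)])
READ b @v1: history=[(1, 1), (2, 49)] -> pick v1 -> 1
v3: WRITE b=51  (b history now [(1, 1), (2, 49), (3, 51)])
READ a @v1: history=[] -> no version <= 1 -> NONE
READ e @v3: history=[] -> no version <= 3 -> NONE
v4: WRITE a=26  (a history now [(4, 26)])
v5: WRITE c=65  (c history now [(5, 65)])
v6: WRITE a=39  (a history now [(4, 26), (6, 39)])
v7: WRITE b=48  (b history now [(1, 1), (2, 49), (3, 51), (7, 48)])
v8: WRITE c=34  (c history now [(5, 65), (8, 34)])
v9: WRITE c=15  (c history now [(5, 65), (8, 34), (9, 15)])
v10: WRITE d=30  (d history now [(10, 30)])
v11: WRITE e=34  (e history now [(11, 34)])
v12: WRITE b=35  (b history now [(1, 1), (2, 49), (3, 51), (7, 48), (12, 35)])
READ b @v10: history=[(1, 1), (2, 49), (3, 51), (7, 48), (12, 35)] -> pick v7 -> 48
v13: WRITE b=41  (b history now [(1, 1), (2, 49), (3, 51), (7, 48), (12, 35), (13, 41)])
v14: WRITE c=61  (c history now [(5, 65), (8, 34), (9, 15), (14, 61)])
v15: WRITE b=12  (b history now [(1, 1), (2, 49), (3, 51), (7, 48), (12, 35), (13, 41), (15, 12)])
v16: WRITE c=44  (c history now [(5, 65), (8, 34), (9, 15), (14, 61), (16, 44)])
v17: WRITE b=13  (b history now [(1, 1), (2, 49), (3, 51), (7, 48), (12, 35), (13, 41), (15, 12), (17, 13)])
v18: WRITE a=20  (a history now [(4, 26), (6, 39), (18, 20)])
v19: WRITE b=51  (b history now [(1, 1), (2, 49), (3, 51), (7, 48), (12, 35), (13, 41), (15, 12), (17, 13), (19, 51)])
READ c @v19: history=[(5, 65), (8, 34), (9, 15), (14, 61), (16, 44)] -> pick v16 -> 44
v20: WRITE a=49  (a history now [(4, 26), (6, 39), (18, 20), (20, 49)])
v21: WRITE e=67  (e history now [(11, 34), (21, 67)])
v22: WRITE b=28  (b history now [(1, 1), (2, 49), (3, 51), (7, 48), (12, 35), (13, 41), (15, 12), (17, 13), (19, 51), (22, 28)])
v23: WRITE b=1  (b history now [(1, 1), (2, 49), (3, 51), (7, 48), (12, 35), (13, 41), (15, 12), (17, 13), (19, 51), (22, 28), (23, 1)])

Answer: 1
NONE
NONE
48
44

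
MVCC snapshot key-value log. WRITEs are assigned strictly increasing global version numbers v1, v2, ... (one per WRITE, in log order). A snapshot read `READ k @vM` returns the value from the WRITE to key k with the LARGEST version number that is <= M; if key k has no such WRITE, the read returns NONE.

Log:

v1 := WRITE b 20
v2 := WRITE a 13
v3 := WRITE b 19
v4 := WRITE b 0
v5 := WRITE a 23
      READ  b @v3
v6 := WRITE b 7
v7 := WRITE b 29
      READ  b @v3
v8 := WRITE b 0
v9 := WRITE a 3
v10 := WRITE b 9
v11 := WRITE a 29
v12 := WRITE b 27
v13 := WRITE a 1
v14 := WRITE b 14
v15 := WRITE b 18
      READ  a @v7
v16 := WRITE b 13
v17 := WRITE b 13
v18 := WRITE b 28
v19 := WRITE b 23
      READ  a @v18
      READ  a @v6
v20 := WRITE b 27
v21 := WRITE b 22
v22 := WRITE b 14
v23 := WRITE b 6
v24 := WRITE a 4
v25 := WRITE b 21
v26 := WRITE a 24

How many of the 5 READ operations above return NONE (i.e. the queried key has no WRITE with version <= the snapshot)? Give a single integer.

v1: WRITE b=20  (b history now [(1, 20)])
v2: WRITE a=13  (a history now [(2, 13)])
v3: WRITE b=19  (b history now [(1, 20), (3, 19)])
v4: WRITE b=0  (b history now [(1, 20), (3, 19), (4, 0)])
v5: WRITE a=23  (a history now [(2, 13), (5, 23)])
READ b @v3: history=[(1, 20), (3, 19), (4, 0)] -> pick v3 -> 19
v6: WRITE b=7  (b history now [(1, 20), (3, 19), (4, 0), (6, 7)])
v7: WRITE b=29  (b history now [(1, 20), (3, 19), (4, 0), (6, 7), (7, 29)])
READ b @v3: history=[(1, 20), (3, 19), (4, 0), (6, 7), (7, 29)] -> pick v3 -> 19
v8: WRITE b=0  (b history now [(1, 20), (3, 19), (4, 0), (6, 7), (7, 29), (8, 0)])
v9: WRITE a=3  (a history now [(2, 13), (5, 23), (9, 3)])
v10: WRITE b=9  (b history now [(1, 20), (3, 19), (4, 0), (6, 7), (7, 29), (8, 0), (10, 9)])
v11: WRITE a=29  (a history now [(2, 13), (5, 23), (9, 3), (11, 29)])
v12: WRITE b=27  (b history now [(1, 20), (3, 19), (4, 0), (6, 7), (7, 29), (8, 0), (10, 9), (12, 27)])
v13: WRITE a=1  (a history now [(2, 13), (5, 23), (9, 3), (11, 29), (13, 1)])
v14: WRITE b=14  (b history now [(1, 20), (3, 19), (4, 0), (6, 7), (7, 29), (8, 0), (10, 9), (12, 27), (14, 14)])
v15: WRITE b=18  (b history now [(1, 20), (3, 19), (4, 0), (6, 7), (7, 29), (8, 0), (10, 9), (12, 27), (14, 14), (15, 18)])
READ a @v7: history=[(2, 13), (5, 23), (9, 3), (11, 29), (13, 1)] -> pick v5 -> 23
v16: WRITE b=13  (b history now [(1, 20), (3, 19), (4, 0), (6, 7), (7, 29), (8, 0), (10, 9), (12, 27), (14, 14), (15, 18), (16, 13)])
v17: WRITE b=13  (b history now [(1, 20), (3, 19), (4, 0), (6, 7), (7, 29), (8, 0), (10, 9), (12, 27), (14, 14), (15, 18), (16, 13), (17, 13)])
v18: WRITE b=28  (b history now [(1, 20), (3, 19), (4, 0), (6, 7), (7, 29), (8, 0), (10, 9), (12, 27), (14, 14), (15, 18), (16, 13), (17, 13), (18, 28)])
v19: WRITE b=23  (b history now [(1, 20), (3, 19), (4, 0), (6, 7), (7, 29), (8, 0), (10, 9), (12, 27), (14, 14), (15, 18), (16, 13), (17, 13), (18, 28), (19, 23)])
READ a @v18: history=[(2, 13), (5, 23), (9, 3), (11, 29), (13, 1)] -> pick v13 -> 1
READ a @v6: history=[(2, 13), (5, 23), (9, 3), (11, 29), (13, 1)] -> pick v5 -> 23
v20: WRITE b=27  (b history now [(1, 20), (3, 19), (4, 0), (6, 7), (7, 29), (8, 0), (10, 9), (12, 27), (14, 14), (15, 18), (16, 13), (17, 13), (18, 28), (19, 23), (20, 27)])
v21: WRITE b=22  (b history now [(1, 20), (3, 19), (4, 0), (6, 7), (7, 29), (8, 0), (10, 9), (12, 27), (14, 14), (15, 18), (16, 13), (17, 13), (18, 28), (19, 23), (20, 27), (21, 22)])
v22: WRITE b=14  (b history now [(1, 20), (3, 19), (4, 0), (6, 7), (7, 29), (8, 0), (10, 9), (12, 27), (14, 14), (15, 18), (16, 13), (17, 13), (18, 28), (19, 23), (20, 27), (21, 22), (22, 14)])
v23: WRITE b=6  (b history now [(1, 20), (3, 19), (4, 0), (6, 7), (7, 29), (8, 0), (10, 9), (12, 27), (14, 14), (15, 18), (16, 13), (17, 13), (18, 28), (19, 23), (20, 27), (21, 22), (22, 14), (23, 6)])
v24: WRITE a=4  (a history now [(2, 13), (5, 23), (9, 3), (11, 29), (13, 1), (24, 4)])
v25: WRITE b=21  (b history now [(1, 20), (3, 19), (4, 0), (6, 7), (7, 29), (8, 0), (10, 9), (12, 27), (14, 14), (15, 18), (16, 13), (17, 13), (18, 28), (19, 23), (20, 27), (21, 22), (22, 14), (23, 6), (25, 21)])
v26: WRITE a=24  (a history now [(2, 13), (5, 23), (9, 3), (11, 29), (13, 1), (24, 4), (26, 24)])
Read results in order: ['19', '19', '23', '1', '23']
NONE count = 0

Answer: 0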